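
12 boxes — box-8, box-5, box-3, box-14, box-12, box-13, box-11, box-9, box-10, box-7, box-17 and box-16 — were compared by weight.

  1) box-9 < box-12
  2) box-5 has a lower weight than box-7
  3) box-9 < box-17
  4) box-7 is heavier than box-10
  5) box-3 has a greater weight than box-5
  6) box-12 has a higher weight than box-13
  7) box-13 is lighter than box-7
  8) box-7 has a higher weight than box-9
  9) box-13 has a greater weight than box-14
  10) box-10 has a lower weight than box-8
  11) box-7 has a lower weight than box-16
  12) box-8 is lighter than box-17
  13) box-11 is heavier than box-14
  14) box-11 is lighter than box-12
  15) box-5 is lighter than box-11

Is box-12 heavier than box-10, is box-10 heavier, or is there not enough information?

undetermined

Following every chain through box-10: above box-10 we get box-8, box-7, box-16, box-17.
box-12 is not reached, and no chain runs the other way from box-12 to box-10.
So the given relations leave the order of box-10 and box-12 undetermined.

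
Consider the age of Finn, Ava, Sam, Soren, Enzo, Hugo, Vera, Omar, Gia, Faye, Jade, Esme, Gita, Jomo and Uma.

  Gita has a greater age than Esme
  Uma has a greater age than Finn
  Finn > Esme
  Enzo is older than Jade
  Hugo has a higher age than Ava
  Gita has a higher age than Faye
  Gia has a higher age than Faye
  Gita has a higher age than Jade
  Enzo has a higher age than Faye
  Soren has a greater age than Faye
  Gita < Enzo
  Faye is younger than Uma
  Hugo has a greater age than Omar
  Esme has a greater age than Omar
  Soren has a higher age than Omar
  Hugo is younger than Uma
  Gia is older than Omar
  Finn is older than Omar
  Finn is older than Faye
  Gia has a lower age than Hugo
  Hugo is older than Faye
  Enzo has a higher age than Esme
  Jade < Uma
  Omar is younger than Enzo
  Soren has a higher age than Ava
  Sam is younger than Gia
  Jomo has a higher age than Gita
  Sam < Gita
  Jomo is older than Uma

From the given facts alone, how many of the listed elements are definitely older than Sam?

Directly above Sam: Gita, Gia.
One step further: Enzo, Hugo, Jomo (5 so far).
One step further: Uma (6 so far).
No other element is forced above Sam by the given relations, so the count is 6.

6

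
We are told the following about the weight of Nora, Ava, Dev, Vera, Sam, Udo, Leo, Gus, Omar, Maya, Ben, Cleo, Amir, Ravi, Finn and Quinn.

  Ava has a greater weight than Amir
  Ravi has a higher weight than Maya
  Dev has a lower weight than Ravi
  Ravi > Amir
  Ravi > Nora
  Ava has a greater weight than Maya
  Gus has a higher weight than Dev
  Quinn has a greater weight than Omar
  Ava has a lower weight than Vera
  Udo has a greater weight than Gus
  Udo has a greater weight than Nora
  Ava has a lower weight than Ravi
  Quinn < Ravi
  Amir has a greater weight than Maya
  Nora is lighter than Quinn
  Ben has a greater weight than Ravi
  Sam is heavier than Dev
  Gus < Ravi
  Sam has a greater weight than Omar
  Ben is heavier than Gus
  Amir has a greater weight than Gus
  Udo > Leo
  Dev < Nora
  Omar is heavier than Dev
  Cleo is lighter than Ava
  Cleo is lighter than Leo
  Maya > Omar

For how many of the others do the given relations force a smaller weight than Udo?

Directly below Udo: Gus, Nora, Leo.
One step further: Dev, Cleo (5 so far).
No other element is forced below Udo by the given relations, so the count is 5.

5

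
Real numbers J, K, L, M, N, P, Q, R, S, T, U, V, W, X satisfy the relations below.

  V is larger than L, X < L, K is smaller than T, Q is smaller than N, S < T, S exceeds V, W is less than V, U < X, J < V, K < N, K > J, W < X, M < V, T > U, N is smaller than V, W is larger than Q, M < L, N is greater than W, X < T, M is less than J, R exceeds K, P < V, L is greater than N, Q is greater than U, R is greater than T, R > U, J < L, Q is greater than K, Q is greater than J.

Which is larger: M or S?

M < J and J < K give M < K.
Then K < Q extends the chain to Q.
Then Q < W extends the chain to W.
With W < N: M < J < K < Q < W < N.
Then N < L extends the chain to L.
Then L < V extends the chain to V.
With V < S: M < J < K < Q < W < N < L < V < S.
So M < S; S is the larger of the two.

S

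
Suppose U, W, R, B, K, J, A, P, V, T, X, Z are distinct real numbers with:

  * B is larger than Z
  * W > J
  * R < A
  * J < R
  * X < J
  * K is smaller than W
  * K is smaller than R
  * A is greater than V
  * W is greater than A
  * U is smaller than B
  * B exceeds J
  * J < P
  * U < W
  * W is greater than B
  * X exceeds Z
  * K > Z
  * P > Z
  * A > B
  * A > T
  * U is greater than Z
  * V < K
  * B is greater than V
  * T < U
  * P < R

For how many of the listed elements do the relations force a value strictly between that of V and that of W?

4

The relations place V below W. An element lies strictly between them when it is forced above V and also forced below W.
Above V: {B, K, R, A}. Below W: {Z, T, U, X, J, B, K, P, R, A}.
Intersection: {B, K, R, A} — 4.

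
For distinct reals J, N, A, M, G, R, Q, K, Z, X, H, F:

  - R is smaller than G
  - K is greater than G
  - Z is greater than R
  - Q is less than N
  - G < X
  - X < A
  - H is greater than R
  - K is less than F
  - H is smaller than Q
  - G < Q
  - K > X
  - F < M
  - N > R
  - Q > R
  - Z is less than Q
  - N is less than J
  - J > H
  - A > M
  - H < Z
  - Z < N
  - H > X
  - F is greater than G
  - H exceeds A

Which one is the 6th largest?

A

The consecutive relations fix a unique order: R < G < X < K < F < M < A < H < Z < Q < N < J.
The 6th largest is A.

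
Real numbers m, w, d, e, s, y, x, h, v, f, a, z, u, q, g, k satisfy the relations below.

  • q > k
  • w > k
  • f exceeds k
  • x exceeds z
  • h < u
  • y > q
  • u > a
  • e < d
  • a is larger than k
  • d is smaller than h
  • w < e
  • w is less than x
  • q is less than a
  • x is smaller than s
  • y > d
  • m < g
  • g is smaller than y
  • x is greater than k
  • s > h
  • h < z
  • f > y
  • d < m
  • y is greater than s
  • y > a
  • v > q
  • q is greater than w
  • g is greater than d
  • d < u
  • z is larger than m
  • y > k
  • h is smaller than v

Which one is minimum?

k

w is not least since k < w; e is not least since w < e; q is not least since w < q; d is not least since e < d; h is not least since d < h; m is not least since d < m; z is not least since h < z; x is not least since k < x; v is not least since q < v; g is not least since m < g; a is not least since k < a; s is not least since x < s; y is not least since s < y; u is not least since a < u; f is not least since k < f.
Only k has nothing below it, so k is the minimum.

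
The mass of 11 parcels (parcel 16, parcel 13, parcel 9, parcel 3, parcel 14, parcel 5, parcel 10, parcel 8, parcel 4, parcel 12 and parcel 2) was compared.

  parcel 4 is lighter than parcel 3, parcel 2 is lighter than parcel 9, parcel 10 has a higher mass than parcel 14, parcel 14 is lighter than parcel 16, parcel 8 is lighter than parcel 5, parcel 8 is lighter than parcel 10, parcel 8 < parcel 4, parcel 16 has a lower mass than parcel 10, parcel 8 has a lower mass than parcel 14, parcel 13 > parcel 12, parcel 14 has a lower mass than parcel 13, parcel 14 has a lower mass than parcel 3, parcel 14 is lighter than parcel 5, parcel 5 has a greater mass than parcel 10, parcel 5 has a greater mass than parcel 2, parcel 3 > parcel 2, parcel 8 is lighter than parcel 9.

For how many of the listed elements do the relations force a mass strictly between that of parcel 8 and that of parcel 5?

3

The relations place parcel 8 below parcel 5. An element lies strictly between them when it is forced above parcel 8 and also forced below parcel 5.
Above parcel 8: {parcel 9, parcel 4, parcel 14, parcel 16, parcel 10, parcel 13, parcel 3}. Below parcel 5: {parcel 2, parcel 14, parcel 16, parcel 10}.
Intersection: {parcel 14, parcel 16, parcel 10} — 3.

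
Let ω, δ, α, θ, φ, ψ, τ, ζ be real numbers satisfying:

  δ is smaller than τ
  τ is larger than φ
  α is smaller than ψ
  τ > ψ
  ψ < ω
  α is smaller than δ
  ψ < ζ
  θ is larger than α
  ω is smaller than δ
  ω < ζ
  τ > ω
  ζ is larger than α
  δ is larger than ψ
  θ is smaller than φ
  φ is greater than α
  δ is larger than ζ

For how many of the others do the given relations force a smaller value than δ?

Directly below δ: α, ψ, ω, ζ.
Nothing else is reachable below δ; 4 in all.

4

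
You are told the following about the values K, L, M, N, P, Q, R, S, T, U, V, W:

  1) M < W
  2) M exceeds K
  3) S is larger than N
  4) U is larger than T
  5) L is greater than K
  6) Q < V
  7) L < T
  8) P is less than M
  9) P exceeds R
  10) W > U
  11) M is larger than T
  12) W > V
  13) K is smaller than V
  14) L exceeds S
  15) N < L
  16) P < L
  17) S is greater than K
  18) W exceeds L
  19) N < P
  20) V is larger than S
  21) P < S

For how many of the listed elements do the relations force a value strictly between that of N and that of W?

Chaining upward from N reaches: P, S, L, T, V, M, U.
Chaining downward from W reaches: Q, R, K, P, S, L, T, V, M, U.
Strictly between N and W are those in both lists: P, S, L, T, V, M, U — 7 elements.

7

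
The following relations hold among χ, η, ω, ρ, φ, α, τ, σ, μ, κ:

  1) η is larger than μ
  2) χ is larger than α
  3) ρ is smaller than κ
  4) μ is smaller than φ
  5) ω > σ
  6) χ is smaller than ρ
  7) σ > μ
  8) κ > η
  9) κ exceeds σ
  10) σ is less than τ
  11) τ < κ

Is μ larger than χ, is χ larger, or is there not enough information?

Following every chain through μ: above μ we get φ, σ, τ, ω, η, κ.
χ is not reached, and no chain runs the other way from χ to μ.
So the given relations leave the order of μ and χ undetermined.

undetermined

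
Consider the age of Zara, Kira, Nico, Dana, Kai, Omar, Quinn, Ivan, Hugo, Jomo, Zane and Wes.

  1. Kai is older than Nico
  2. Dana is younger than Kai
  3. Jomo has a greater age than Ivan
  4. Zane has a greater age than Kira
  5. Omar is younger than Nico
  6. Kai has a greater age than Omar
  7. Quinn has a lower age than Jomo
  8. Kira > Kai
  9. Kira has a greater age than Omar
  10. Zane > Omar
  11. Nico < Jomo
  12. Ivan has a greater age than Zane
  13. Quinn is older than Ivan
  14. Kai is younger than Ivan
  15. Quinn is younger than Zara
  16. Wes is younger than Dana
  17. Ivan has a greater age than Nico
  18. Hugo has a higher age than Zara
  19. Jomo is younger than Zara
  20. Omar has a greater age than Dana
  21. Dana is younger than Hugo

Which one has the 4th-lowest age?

Piecing the relations together gives one ordering: Wes < Dana < Omar < Nico < Kai < Kira < Zane < Ivan < Quinn < Jomo < Zara < Hugo.
The 4th smallest is Nico.

Nico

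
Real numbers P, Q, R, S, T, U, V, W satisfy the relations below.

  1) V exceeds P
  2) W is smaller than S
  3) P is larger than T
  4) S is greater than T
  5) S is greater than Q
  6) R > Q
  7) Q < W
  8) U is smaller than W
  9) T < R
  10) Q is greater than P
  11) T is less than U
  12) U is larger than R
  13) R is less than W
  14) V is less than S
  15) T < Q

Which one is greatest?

Chaining downward from S: directly below it, T, Q, W, V; then P, R, U.
That covers every other element, and nothing is given above S, so S is the greatest.

S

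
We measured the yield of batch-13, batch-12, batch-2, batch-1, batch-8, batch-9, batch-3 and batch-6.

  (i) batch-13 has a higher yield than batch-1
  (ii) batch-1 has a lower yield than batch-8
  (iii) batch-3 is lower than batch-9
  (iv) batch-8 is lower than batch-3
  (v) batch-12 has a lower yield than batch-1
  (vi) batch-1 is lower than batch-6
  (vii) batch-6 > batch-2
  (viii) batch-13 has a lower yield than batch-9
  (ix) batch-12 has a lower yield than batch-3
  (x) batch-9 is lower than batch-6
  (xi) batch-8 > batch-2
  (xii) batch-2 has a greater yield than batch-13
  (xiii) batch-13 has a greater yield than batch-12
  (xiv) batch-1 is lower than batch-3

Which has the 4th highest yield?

batch-8

Chaining the given pairs: batch-12 < batch-1 < batch-13 < batch-2 < batch-8 < batch-3 < batch-9 < batch-6.
Counting 4 from the largest end gives batch-8.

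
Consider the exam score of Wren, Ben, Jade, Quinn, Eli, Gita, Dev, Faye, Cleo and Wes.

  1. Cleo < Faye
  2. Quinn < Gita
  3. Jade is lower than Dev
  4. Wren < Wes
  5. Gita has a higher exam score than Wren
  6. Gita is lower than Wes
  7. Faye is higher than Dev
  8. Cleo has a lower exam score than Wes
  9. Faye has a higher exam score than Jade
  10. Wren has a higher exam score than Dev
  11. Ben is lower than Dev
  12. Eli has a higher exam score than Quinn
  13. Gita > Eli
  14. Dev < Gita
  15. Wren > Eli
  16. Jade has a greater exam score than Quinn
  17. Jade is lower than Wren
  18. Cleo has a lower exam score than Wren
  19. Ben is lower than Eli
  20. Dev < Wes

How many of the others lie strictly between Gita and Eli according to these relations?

The relations place Eli below Gita. An element lies strictly between them when it is forced above Eli and also forced below Gita.
Above Eli: {Wren, Wes}. Below Gita: {Ben, Quinn, Jade, Dev, Cleo, Wren}.
Intersection: {Wren} — 1.

1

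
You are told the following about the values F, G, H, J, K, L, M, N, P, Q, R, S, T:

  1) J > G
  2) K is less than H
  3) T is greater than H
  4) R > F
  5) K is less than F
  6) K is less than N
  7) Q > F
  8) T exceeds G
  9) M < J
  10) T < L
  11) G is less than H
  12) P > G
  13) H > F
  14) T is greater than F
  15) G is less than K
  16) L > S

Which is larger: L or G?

The relevant relations are G < K; K < F; F < H; H < T; T < L.
Chaining these gives G < K < F < H < T < L.
So G < L; L is the larger of the two.

L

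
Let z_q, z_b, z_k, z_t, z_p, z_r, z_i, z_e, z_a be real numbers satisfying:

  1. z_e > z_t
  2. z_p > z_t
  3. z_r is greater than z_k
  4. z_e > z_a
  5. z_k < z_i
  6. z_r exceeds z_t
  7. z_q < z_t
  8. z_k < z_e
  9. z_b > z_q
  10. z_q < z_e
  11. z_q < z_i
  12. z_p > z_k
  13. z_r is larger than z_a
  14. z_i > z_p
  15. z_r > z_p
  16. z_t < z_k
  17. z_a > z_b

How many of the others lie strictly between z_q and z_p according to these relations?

The relations place z_q below z_p. An element lies strictly between them when it is forced above z_q and also forced below z_p.
Above z_q: {z_b, z_t, z_k, z_a, z_e, z_r, z_i}. Below z_p: {z_t, z_k}.
Intersection: {z_t, z_k} — 2.

2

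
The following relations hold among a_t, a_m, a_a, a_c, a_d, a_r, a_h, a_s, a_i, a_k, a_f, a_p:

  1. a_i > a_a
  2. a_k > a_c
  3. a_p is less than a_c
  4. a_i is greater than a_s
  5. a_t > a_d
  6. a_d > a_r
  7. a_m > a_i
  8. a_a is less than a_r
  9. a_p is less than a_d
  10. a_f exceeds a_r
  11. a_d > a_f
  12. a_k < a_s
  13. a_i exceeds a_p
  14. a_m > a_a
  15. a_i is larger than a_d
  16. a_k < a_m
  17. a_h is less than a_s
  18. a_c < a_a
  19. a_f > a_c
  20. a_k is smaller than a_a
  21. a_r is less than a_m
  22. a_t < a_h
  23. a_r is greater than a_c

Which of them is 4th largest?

Piecing the relations together gives one ordering: a_p < a_c < a_k < a_a < a_r < a_f < a_d < a_t < a_h < a_s < a_i < a_m.
The 4th largest is a_h.

a_h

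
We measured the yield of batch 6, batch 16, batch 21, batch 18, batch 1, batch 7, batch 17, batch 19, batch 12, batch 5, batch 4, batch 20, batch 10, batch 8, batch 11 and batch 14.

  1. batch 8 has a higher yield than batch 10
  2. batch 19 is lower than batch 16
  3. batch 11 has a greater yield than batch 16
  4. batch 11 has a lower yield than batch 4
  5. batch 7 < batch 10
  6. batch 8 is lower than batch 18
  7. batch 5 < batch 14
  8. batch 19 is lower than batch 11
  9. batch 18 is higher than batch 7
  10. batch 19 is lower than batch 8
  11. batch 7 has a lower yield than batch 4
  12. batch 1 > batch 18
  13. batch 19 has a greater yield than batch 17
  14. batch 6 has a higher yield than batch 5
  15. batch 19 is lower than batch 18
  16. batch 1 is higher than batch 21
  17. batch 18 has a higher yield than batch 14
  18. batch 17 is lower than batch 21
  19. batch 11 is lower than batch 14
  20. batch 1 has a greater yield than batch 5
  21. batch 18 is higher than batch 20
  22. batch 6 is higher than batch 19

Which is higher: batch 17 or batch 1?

batch 1

Following the relations from batch 17: batch 17 < batch 19 < batch 16 < batch 11 < batch 14 < batch 18 < batch 1.
So batch 17 < batch 1; batch 1 is the higher of the two.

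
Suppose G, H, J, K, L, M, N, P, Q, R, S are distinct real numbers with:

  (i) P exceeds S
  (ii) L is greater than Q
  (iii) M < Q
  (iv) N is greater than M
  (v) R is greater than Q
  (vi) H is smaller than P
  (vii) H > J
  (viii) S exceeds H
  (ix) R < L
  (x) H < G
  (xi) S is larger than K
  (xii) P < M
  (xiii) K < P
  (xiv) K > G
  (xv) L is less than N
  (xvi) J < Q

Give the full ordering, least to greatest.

Each adjacent pair is fixed by a given relation: J < H; H < G; G < K; K < S; S < P; P < M; M < Q; Q < R; R < L; L < N. Chaining them end to end gives the full order.

J < H < G < K < S < P < M < Q < R < L < N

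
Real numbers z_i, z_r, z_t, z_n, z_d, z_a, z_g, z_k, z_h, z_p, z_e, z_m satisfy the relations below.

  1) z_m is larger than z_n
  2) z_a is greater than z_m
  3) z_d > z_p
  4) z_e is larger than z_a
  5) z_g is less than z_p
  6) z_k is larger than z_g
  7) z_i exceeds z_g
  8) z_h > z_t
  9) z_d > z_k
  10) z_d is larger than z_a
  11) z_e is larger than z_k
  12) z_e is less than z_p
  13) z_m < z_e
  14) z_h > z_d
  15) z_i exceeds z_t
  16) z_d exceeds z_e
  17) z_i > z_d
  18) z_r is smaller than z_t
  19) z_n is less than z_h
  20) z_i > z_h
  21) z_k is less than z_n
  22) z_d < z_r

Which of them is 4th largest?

z_r

The consecutive relations fix a unique order: z_g < z_k < z_n < z_m < z_a < z_e < z_p < z_d < z_r < z_t < z_h < z_i.
The 4th largest is z_r.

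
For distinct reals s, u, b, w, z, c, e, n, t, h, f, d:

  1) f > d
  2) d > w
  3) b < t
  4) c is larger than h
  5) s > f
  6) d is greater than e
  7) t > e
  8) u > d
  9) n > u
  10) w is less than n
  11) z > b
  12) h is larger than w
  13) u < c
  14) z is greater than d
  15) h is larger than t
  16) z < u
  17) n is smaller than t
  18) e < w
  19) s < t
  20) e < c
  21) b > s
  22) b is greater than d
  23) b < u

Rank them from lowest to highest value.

Nothing is placed below e, so it is least; from there e < w; w < d; d < f; f < s; s < b; b < z; z < u; u < n; n < t; t < h; h < c, each given directly.

e < w < d < f < s < b < z < u < n < t < h < c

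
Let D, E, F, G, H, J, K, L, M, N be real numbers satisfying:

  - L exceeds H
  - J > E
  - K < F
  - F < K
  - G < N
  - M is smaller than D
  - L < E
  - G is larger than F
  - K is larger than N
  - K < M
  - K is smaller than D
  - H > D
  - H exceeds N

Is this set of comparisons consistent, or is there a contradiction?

Chaining the given relations yields F < G < N < K, so F < K. But one relation states K < F. These cannot both hold.

inconsistent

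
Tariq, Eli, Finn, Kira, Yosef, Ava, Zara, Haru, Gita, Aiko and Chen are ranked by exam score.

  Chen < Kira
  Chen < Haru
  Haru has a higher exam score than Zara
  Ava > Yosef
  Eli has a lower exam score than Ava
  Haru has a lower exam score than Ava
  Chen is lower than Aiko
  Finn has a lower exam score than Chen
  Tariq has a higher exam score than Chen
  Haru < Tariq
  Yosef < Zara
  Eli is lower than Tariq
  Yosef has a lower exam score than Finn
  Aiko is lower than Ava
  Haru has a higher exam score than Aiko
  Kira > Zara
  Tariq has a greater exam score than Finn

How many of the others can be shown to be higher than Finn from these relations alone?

From Finn the given relations immediately reach Chen, Tariq.
From those, Kira, Aiko, Haru — 5 in total.
From those, Ava — 6 in total.
No other element is forced above Finn by the given relations, so the count is 6.

6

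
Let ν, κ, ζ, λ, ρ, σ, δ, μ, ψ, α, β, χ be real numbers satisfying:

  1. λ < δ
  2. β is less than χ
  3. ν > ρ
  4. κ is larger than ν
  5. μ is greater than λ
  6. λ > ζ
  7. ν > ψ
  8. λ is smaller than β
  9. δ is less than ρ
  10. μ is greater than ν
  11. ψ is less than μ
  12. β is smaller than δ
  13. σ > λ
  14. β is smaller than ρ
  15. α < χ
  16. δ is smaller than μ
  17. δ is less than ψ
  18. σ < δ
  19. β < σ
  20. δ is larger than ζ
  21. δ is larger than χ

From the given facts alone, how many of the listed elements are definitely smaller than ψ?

The elements the relations force below ψ are ζ, λ, β, α, σ, χ, δ — no chain reaches any other.
That is 7.

7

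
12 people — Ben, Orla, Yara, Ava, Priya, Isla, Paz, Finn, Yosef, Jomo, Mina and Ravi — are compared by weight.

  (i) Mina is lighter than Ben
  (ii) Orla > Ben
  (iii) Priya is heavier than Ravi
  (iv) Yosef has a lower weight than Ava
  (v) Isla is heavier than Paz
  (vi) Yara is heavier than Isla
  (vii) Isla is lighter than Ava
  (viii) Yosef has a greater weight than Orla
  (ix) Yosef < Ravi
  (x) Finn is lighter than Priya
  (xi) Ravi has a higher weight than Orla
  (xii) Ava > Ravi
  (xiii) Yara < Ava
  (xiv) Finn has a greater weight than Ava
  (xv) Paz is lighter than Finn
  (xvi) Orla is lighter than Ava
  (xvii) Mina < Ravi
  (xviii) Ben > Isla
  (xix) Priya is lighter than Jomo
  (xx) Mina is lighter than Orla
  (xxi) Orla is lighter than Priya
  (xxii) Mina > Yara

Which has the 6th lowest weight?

Orla

Piecing the relations together gives one ordering: Paz < Isla < Yara < Mina < Ben < Orla < Yosef < Ravi < Ava < Finn < Priya < Jomo.
Counting 6 from the smallest end gives Orla.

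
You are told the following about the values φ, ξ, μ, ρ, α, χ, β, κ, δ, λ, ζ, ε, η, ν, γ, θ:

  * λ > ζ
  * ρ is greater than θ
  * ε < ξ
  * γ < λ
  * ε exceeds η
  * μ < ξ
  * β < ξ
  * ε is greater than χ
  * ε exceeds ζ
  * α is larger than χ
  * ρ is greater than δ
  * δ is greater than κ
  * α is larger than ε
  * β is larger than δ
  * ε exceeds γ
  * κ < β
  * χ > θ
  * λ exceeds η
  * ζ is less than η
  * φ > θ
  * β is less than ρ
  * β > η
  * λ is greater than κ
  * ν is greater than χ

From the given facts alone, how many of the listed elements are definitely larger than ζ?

7

The elements the relations force above ζ are η, λ, β, ε, ρ, ξ, α — no chain reaches any other.
That is 7.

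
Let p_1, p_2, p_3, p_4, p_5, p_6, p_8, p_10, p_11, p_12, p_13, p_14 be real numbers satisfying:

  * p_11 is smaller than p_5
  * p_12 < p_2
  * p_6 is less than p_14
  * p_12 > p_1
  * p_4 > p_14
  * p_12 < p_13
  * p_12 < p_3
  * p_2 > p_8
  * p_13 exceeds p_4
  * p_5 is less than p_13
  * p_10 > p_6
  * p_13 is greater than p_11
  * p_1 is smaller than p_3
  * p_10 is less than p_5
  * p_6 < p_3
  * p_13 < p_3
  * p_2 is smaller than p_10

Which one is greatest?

p_6 is not greatest since p_6 < p_14; p_14 is not greatest since p_14 < p_4; p_1 is not greatest since p_1 < p_12; p_8 is not greatest since p_8 < p_2; p_12 is not greatest since p_12 < p_13; p_11 is not greatest since p_11 < p_5; p_2 is not greatest since p_2 < p_10; p_10 is not greatest since p_10 < p_5; p_5 is not greatest since p_5 < p_13; p_4 is not greatest since p_4 < p_13; p_13 is not greatest since p_13 < p_3.
Only p_3 has nothing above it, so p_3 is the greatest.

p_3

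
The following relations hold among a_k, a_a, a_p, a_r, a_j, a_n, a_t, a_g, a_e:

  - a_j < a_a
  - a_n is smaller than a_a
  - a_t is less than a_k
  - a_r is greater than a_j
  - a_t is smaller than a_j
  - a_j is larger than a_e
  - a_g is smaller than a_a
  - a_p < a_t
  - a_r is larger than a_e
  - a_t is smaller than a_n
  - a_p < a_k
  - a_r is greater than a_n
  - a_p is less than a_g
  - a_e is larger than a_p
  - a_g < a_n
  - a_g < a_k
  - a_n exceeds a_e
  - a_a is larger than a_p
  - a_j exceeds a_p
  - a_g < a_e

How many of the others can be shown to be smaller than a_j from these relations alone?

The elements the relations force below a_j are a_p, a_t, a_g, a_e — no chain reaches any other.
That is 4.

4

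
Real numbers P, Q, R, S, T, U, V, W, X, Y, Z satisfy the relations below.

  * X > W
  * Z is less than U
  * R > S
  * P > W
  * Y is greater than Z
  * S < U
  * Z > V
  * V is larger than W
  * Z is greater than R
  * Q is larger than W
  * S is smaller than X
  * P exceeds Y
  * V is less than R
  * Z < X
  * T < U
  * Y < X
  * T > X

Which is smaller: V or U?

V

Following the relations from V: V < R < Z < Y < X < T < U.
So V < U; V is the smaller of the two.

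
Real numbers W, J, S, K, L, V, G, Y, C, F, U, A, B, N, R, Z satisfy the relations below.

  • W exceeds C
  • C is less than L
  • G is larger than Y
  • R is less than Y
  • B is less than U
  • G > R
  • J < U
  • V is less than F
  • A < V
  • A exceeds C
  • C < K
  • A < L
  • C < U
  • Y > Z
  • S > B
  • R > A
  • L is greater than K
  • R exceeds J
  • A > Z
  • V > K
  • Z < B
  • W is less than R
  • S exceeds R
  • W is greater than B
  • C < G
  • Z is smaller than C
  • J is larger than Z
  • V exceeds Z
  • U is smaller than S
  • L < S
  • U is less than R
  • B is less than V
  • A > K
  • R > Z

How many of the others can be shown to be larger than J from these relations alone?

The elements the relations force above J are U, R, Y, S, G — no chain reaches any other.
That is 5.

5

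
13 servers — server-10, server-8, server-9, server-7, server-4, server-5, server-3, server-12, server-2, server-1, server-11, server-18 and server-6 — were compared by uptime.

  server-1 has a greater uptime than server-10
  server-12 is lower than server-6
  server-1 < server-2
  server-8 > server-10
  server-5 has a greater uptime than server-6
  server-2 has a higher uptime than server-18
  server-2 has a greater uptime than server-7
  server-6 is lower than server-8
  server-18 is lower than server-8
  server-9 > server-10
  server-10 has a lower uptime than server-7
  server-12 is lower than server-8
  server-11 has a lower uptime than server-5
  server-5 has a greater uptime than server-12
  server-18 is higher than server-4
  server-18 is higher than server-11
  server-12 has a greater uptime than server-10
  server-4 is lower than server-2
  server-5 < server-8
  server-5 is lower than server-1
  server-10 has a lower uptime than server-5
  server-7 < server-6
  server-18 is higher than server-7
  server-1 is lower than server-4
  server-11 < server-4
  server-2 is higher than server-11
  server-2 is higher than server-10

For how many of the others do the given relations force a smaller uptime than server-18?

8

The elements the relations force below server-18 are server-10, server-7, server-12, server-11, server-6, server-5, server-1, server-4 — no chain reaches any other.
That is 8.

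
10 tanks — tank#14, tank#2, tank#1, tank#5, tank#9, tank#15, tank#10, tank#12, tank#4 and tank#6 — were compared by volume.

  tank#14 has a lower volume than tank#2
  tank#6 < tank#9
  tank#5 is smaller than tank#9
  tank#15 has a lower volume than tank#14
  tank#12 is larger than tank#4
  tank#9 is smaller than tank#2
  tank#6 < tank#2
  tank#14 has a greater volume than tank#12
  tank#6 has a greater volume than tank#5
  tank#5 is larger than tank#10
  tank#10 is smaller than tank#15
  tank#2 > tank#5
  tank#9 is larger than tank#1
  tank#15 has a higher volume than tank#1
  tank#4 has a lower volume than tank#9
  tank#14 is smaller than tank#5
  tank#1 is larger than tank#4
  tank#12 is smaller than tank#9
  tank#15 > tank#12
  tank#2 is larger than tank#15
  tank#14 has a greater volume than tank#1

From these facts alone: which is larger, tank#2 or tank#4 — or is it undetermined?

tank#4 < tank#12 and tank#12 < tank#15 give tank#4 < tank#15.
Then tank#15 < tank#14 extends the chain to tank#14.
With tank#14 < tank#5: tank#4 < tank#12 < tank#15 < tank#14 < tank#5.
With tank#5 < tank#6: tank#4 < tank#12 < tank#15 < tank#14 < tank#5 < tank#6.
Then tank#6 < tank#9 extends the chain to tank#9.
With tank#9 < tank#2: tank#4 < tank#12 < tank#15 < tank#14 < tank#5 < tank#6 < tank#9 < tank#2.
So tank#2 is larger.

tank#2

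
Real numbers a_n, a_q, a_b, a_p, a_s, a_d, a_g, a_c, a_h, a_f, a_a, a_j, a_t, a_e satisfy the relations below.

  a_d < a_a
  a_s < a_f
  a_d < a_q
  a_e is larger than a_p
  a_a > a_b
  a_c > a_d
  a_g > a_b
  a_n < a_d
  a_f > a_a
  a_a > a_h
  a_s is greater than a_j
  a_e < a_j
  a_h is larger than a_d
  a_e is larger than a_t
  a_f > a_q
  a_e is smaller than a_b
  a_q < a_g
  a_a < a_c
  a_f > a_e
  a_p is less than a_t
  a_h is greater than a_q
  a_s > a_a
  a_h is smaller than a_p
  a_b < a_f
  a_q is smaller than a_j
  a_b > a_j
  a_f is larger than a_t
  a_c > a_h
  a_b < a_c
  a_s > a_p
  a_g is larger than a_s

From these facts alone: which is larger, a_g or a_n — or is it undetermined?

a_g

Link the given pairs in sequence: a_n < a_d; a_d < a_q; a_q < a_h; a_h < a_p; a_p < a_t; a_t < a_e; a_e < a_j; a_j < a_b; a_b < a_a; a_a < a_s; a_s < a_g.
Together: a_n < a_d < a_q < a_h < a_p < a_t < a_e < a_j < a_b < a_a < a_s < a_g.
So a_g is larger.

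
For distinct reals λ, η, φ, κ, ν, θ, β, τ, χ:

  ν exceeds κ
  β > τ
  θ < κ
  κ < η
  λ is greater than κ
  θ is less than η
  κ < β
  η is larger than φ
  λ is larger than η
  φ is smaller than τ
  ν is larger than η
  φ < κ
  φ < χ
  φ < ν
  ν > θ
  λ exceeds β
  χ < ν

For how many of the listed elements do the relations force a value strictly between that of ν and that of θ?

Chaining upward from θ reaches: κ, β, η, λ.
Chaining downward from ν reaches: φ, κ, χ, η.
Strictly between θ and ν are those in both lists: κ, η — 2 elements.

2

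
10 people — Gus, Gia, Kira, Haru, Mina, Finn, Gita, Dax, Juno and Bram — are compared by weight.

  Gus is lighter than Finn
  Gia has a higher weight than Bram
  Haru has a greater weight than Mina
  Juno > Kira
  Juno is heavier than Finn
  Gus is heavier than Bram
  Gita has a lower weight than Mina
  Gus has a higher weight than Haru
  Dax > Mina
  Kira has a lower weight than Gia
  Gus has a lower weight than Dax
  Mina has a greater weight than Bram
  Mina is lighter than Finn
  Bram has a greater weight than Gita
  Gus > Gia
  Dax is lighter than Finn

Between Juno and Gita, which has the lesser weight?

Gita

Gita < Bram and Bram < Mina give Gita < Mina.
With Mina < Haru: Gita < Bram < Mina < Haru.
Then Haru < Gus extends the chain to Gus.
Then Gus < Dax extends the chain to Dax.
Then Dax < Finn extends the chain to Finn.
With Finn < Juno: Gita < Bram < Mina < Haru < Gus < Dax < Finn < Juno.
So Gita < Juno; Gita is the lighter of the two.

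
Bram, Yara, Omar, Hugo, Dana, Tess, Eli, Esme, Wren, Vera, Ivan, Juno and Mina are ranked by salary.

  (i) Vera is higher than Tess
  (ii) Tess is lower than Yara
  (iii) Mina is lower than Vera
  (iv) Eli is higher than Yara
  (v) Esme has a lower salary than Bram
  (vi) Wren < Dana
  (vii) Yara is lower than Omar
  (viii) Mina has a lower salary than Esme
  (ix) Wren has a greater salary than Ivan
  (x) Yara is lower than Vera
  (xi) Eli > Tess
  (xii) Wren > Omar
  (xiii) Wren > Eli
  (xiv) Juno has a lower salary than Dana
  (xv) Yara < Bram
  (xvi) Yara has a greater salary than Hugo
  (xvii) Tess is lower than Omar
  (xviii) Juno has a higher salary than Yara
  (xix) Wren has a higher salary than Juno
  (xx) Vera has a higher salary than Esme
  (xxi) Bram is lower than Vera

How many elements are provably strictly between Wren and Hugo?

The relations place Hugo below Wren. An element lies strictly between them when it is forced above Hugo and also forced below Wren.
Above Hugo: {Yara, Omar, Bram, Eli, Juno, Dana, Vera}. Below Wren: {Tess, Ivan, Yara, Omar, Eli, Juno}.
Intersection: {Yara, Omar, Eli, Juno} — 4.

4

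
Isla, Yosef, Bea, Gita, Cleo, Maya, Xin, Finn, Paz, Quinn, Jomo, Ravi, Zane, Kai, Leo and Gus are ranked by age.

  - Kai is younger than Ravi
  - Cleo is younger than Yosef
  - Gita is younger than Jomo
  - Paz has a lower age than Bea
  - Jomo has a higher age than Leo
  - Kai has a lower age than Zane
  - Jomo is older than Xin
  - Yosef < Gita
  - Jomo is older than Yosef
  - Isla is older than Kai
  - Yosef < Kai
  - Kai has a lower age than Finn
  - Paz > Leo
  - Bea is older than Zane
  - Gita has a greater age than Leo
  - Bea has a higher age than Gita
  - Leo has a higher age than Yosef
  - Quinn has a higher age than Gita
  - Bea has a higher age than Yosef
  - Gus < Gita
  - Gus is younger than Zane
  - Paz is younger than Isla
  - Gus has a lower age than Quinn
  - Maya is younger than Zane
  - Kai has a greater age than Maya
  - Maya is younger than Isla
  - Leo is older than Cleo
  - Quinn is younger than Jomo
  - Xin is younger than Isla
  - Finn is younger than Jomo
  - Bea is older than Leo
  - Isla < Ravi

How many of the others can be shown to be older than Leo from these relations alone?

7

Directly above Leo: Gita, Paz, Jomo, Bea.
One step further: Quinn, Isla (6 so far).
One step further: Ravi (7 so far).
Nothing else is reachable above Leo; 7 in all.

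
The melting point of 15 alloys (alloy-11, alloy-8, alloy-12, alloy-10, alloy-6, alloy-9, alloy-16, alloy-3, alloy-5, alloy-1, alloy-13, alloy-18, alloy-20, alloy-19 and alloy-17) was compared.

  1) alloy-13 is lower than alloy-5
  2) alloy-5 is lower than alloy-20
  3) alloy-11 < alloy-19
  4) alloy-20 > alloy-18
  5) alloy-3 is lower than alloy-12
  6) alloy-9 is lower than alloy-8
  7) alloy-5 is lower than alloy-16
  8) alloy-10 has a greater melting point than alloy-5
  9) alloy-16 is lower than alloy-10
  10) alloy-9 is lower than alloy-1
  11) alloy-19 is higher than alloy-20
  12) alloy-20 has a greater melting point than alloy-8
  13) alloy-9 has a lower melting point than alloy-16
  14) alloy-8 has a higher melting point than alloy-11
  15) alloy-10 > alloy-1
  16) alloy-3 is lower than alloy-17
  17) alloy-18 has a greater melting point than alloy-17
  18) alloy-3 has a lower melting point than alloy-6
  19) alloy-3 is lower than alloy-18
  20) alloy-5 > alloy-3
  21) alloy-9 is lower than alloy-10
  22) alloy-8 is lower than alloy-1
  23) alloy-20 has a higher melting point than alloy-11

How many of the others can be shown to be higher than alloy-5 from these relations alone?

4

The elements the relations force above alloy-5 are alloy-20, alloy-16, alloy-19, alloy-10 — no chain reaches any other.
That is 4.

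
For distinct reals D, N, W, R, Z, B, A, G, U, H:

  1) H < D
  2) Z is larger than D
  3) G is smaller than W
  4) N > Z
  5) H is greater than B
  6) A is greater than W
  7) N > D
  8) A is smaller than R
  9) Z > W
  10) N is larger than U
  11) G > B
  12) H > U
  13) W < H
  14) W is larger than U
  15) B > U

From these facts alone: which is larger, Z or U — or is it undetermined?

Z

U < B and B < G give U < G.
Then G < W extends the chain to W.
With W < H: U < B < G < W < H.
With H < D: U < B < G < W < H < D.
Then D < Z extends the chain to Z.
So Z is larger.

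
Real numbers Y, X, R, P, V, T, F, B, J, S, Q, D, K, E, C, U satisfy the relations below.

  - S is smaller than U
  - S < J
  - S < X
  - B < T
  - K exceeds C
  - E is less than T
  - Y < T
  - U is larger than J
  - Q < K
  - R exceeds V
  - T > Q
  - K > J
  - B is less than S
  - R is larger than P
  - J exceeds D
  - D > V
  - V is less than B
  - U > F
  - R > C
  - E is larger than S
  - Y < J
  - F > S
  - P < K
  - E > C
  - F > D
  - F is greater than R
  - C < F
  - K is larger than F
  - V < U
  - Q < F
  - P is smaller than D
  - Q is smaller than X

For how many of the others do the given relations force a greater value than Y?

The elements the relations force above Y are J, U, T, K — no chain reaches any other.
That is 4.

4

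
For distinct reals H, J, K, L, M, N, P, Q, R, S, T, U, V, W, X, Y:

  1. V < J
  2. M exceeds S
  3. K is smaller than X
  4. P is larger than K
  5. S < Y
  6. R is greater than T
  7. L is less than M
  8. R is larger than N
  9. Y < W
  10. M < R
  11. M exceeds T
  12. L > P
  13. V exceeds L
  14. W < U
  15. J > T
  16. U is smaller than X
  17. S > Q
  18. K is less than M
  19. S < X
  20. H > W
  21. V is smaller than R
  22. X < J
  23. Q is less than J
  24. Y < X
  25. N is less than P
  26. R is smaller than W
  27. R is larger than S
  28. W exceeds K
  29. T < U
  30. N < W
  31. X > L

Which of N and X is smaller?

N < P and P < L give N < L.
With L < M: N < P < L < M.
With M < R: N < P < L < M < R.
With R < W: N < P < L < M < R < W.
With W < U: N < P < L < M < R < W < U.
Then U < X extends the chain to X.
So N < X; N is the smaller of the two.

N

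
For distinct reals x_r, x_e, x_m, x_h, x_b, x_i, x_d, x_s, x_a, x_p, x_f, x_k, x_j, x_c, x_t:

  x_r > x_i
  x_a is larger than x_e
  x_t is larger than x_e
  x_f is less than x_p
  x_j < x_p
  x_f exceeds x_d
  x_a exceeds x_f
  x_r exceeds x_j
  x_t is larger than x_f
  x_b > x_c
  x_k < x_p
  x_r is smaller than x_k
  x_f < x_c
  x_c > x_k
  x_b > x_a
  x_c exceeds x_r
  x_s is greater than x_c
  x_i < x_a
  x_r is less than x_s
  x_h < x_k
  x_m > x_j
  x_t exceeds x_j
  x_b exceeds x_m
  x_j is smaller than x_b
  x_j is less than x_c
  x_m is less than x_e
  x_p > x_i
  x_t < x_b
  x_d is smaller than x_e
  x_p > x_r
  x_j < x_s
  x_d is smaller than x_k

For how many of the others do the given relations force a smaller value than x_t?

5

The elements the relations force below x_t are x_d, x_f, x_j, x_m, x_e — no chain reaches any other.
That is 5.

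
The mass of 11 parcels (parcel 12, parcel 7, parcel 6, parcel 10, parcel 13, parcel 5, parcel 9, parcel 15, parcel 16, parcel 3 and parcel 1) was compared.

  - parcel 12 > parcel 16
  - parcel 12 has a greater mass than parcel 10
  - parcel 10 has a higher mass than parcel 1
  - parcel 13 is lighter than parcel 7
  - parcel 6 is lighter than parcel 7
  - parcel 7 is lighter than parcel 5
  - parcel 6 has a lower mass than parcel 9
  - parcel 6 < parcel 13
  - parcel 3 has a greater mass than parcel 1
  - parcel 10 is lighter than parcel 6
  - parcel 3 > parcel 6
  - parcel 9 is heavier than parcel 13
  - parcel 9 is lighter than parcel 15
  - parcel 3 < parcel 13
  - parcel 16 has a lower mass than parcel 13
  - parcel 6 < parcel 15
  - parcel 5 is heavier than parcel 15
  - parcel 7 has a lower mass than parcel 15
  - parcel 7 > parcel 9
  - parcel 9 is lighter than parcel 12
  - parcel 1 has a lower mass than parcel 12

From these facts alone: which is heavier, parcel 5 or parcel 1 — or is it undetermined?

parcel 1 < parcel 10 and parcel 10 < parcel 6 give parcel 1 < parcel 6.
With parcel 6 < parcel 9: parcel 1 < parcel 10 < parcel 6 < parcel 9.
With parcel 9 < parcel 15: parcel 1 < parcel 10 < parcel 6 < parcel 9 < parcel 15.
Then parcel 15 < parcel 5 extends the chain to parcel 5.
So parcel 5 is heavier.

parcel 5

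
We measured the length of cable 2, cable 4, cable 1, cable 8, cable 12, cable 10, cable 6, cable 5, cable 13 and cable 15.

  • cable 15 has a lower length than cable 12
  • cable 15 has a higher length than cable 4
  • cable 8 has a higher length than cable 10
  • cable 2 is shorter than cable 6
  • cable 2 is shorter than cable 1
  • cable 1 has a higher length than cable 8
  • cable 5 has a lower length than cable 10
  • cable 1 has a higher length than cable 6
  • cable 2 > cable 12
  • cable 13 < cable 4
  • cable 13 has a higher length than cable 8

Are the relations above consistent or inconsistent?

The single ordering cable 5 < cable 10 < cable 8 < cable 13 < cable 4 < cable 15 < cable 12 < cable 2 < cable 6 < cable 1 satisfies every listed relation, so no contradiction arises.

consistent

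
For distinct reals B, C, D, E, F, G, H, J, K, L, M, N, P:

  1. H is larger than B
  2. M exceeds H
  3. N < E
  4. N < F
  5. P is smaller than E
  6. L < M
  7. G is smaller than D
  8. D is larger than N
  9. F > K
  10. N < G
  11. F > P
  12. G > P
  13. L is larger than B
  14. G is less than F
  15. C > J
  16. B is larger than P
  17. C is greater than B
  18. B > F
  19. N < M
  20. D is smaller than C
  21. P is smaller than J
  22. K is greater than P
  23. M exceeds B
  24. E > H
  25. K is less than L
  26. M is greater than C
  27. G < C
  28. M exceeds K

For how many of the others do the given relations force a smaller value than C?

From C the given relations immediately reach G, J, D, B.
From those, P, N, F — 7 in total.
From those, K — 8 in total.
Nothing else is reachable below C; 8 in all.

8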